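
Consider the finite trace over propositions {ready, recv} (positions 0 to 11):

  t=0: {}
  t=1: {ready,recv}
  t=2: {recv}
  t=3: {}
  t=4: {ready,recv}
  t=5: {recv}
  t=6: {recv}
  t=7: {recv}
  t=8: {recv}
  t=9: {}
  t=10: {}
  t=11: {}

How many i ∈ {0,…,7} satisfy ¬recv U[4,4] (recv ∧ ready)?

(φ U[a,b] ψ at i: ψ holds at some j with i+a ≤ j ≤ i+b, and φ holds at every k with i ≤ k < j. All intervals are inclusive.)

0

Evaluate at each i in [0,7]:
  i=0: ✗ (lhs fails at k=1 before rhs at j=4)
  i=1: ✗ (no rhs in [5,5])
  i=2: ✗ (no rhs in [6,6])
  i=3: ✗ (no rhs in [7,7])
  i=4: ✗ (no rhs in [8,8])
  i=5: ✗ (no rhs in [9,9])
  i=6: ✗ (no rhs in [10,10])
  i=7: ✗ (no rhs in [11,11])
Positions where it holds: {} → 0.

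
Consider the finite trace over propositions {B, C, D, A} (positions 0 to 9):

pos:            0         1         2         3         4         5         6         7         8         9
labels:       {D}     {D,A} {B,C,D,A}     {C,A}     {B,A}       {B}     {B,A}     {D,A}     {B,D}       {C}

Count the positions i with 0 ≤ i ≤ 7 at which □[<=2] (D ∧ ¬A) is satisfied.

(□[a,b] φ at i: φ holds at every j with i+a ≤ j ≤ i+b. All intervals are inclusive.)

0

Evaluate at each i in [0,7]:
  i=0: ✗ (fails at j=1)
  i=1: ✗ (fails at j=1)
  i=2: ✗ (fails at j=2)
  i=3: ✗ (fails at j=3)
  i=4: ✗ (fails at j=4)
  i=5: ✗ (fails at j=5)
  i=6: ✗ (fails at j=6)
  i=7: ✗ (fails at j=7)
Positions where it holds: {} → 0.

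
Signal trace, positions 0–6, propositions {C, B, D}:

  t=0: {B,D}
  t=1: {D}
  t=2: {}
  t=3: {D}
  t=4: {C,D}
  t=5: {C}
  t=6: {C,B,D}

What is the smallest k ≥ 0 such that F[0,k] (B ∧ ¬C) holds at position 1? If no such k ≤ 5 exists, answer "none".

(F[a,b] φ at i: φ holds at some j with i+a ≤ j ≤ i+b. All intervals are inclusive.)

none

Scan j = 1,2,… for (B ∧ ¬C):
  j=1: fails
  j=2: fails
  j=3: fails
  j=4: fails
  j=5: fails
  j=6: fails
No j in [1,6] satisfies it → none.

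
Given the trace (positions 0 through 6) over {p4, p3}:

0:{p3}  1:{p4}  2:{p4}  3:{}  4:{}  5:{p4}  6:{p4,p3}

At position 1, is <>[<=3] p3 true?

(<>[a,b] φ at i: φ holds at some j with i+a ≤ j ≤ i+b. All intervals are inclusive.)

Check p3 at each j in [1,4]:
  j=1: false
  j=2: false
  j=3: false
  j=4: false
No position in the window satisfies it → formula fails.

No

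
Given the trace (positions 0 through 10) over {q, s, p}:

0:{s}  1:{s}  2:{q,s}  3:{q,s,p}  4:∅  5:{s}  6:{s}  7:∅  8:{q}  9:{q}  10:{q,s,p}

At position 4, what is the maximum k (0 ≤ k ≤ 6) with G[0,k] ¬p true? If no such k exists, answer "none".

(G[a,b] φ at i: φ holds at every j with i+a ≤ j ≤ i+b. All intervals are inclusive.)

5

¬p must hold from j=4 onward; find where it first fails.
  j=4: holds
  j=5: holds
  j=6: holds
  j=7: holds
  j=8: holds
  j=9: holds
  j=10: fails
Holds on [4,9], so largest k = 5.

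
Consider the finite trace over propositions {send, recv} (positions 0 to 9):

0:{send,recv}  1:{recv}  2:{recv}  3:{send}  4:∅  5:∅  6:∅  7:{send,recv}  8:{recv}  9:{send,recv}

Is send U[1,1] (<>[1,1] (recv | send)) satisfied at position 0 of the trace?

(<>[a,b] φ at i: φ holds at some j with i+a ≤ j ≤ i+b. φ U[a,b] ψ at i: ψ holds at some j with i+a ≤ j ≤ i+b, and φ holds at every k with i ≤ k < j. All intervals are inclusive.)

True

Need some j in [1,1] with <>[1,1] (recv | send), and send at every k in [0,j-1].
  j=1: <>[1,1] (recv | send) holds; send holds at every k in [0,0] → satisfied.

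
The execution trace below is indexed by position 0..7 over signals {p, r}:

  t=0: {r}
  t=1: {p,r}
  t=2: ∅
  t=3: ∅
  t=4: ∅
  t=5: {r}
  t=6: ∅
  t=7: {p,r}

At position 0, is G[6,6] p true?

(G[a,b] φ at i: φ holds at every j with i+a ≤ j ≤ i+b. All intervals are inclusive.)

Check p at every j in [6,6]:
  j=6: false
Fails at j=6 → formula fails.

False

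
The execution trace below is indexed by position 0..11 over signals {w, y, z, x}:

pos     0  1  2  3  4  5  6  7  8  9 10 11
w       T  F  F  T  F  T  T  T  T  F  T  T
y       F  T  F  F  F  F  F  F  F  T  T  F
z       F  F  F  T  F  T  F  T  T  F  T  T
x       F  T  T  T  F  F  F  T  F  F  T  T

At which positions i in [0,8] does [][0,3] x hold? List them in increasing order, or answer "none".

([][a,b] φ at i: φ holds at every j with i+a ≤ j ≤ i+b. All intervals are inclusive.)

none

Evaluate at each i in [0,8]:
  i=0: ✗ (fails at j=0)
  i=1: ✗ (fails at j=4)
  i=2: ✗ (fails at j=4)
  i=3: ✗ (fails at j=4)
  i=4: ✗ (fails at j=4)
  i=5: ✗ (fails at j=5)
  i=6: ✗ (fails at j=6)
  i=7: ✗ (fails at j=8)
  i=8: ✗ (fails at j=8)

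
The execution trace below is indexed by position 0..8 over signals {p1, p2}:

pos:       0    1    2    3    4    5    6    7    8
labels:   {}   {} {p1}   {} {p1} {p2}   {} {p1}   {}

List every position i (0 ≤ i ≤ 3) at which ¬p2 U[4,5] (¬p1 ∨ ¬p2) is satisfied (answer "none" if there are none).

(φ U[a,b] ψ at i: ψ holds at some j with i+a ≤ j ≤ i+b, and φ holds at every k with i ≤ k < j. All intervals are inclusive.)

0, 1

Evaluate at each i in [0,3]:
  i=0: ✓ (rhs at j=4; lhs holds on [0,3])
  i=1: ✓ (rhs at j=5; lhs holds on [1,4])
  i=2: ✗ (lhs fails at k=5 before rhs at j=6)
  i=3: ✗ (lhs fails at k=5 before rhs at j=7)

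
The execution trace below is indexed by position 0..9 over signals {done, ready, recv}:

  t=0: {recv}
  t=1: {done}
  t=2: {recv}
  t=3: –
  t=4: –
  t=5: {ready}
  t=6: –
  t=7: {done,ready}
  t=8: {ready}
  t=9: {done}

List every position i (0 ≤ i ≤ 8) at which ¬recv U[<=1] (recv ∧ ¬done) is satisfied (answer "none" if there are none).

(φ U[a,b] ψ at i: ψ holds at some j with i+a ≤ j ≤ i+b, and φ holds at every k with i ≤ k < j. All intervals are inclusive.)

0, 1, 2

Evaluate at each i in [0,8]:
  i=0: ✓ (rhs at j=0)
  i=1: ✓ (rhs at j=2; lhs holds on [1,1])
  i=2: ✓ (rhs at j=2)
  i=3: ✗ (no rhs in [3,4])
  i=4: ✗ (no rhs in [4,5])
  i=5: ✗ (no rhs in [5,6])
  i=6: ✗ (no rhs in [6,7])
  i=7: ✗ (no rhs in [7,8])
  i=8: ✗ (no rhs in [8,9])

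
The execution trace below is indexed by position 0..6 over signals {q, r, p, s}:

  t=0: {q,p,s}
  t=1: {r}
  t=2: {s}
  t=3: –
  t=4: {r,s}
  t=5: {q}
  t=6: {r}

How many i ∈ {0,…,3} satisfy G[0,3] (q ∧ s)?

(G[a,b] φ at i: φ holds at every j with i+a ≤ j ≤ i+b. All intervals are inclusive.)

Evaluate at each i in [0,3]:
  i=0: ✗ (fails at j=1)
  i=1: ✗ (fails at j=1)
  i=2: ✗ (fails at j=2)
  i=3: ✗ (fails at j=3)
Positions where it holds: {} → 0.

0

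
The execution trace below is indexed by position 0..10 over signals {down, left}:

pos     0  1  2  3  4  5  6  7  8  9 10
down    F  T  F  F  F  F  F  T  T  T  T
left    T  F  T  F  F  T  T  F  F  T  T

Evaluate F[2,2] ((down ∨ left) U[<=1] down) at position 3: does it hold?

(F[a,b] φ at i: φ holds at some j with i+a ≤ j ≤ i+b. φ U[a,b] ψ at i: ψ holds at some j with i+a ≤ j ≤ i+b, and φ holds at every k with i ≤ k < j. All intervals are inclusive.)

Does not hold

Check ((down ∨ left) U[<=1] down) at each j in [5,5]:
  j=5: fails
No position in the window satisfies it → formula fails.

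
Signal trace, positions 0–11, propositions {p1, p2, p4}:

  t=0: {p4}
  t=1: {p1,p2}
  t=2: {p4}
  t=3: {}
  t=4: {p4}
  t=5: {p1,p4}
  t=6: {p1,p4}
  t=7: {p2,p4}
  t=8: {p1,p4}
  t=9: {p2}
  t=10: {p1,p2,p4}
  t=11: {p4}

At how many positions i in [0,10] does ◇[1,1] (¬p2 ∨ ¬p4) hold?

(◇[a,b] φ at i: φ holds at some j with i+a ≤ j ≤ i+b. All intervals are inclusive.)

9

Evaluate at each i in [0,10]:
  i=0: ✓ (witness j=1)
  i=1: ✓ (witness j=2)
  i=2: ✓ (witness j=3)
  i=3: ✓ (witness j=4)
  i=4: ✓ (witness j=5)
  i=5: ✓ (witness j=6)
  i=6: ✗ (none in [7,7])
  i=7: ✓ (witness j=8)
  i=8: ✓ (witness j=9)
  i=9: ✗ (none in [10,10])
  i=10: ✓ (witness j=11)
Positions where it holds: {0, 1, 2, 3, 4, 5, 7, 8, 10} → 9.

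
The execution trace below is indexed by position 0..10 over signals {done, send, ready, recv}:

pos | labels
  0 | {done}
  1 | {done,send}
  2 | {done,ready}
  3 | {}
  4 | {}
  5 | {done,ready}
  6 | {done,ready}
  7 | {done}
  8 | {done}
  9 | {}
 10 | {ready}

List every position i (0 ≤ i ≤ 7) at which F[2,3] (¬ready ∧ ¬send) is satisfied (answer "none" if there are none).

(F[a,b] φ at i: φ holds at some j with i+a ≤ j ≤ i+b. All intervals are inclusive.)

Evaluate at each i in [0,7]:
  i=0: ✓ (witness j=3)
  i=1: ✓ (witness j=3)
  i=2: ✓ (witness j=4)
  i=3: ✗ (none in [5,6])
  i=4: ✓ (witness j=7)
  i=5: ✓ (witness j=7)
  i=6: ✓ (witness j=8)
  i=7: ✓ (witness j=9)

0, 1, 2, 4, 5, 6, 7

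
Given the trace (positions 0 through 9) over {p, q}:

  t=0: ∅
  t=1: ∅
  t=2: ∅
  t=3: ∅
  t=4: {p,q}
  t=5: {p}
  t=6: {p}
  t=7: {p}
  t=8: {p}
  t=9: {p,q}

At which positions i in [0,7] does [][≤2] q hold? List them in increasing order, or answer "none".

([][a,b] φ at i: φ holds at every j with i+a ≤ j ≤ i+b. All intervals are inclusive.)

Evaluate at each i in [0,7]:
  i=0: ✗ (fails at j=0)
  i=1: ✗ (fails at j=1)
  i=2: ✗ (fails at j=2)
  i=3: ✗ (fails at j=3)
  i=4: ✗ (fails at j=5)
  i=5: ✗ (fails at j=5)
  i=6: ✗ (fails at j=6)
  i=7: ✗ (fails at j=7)

none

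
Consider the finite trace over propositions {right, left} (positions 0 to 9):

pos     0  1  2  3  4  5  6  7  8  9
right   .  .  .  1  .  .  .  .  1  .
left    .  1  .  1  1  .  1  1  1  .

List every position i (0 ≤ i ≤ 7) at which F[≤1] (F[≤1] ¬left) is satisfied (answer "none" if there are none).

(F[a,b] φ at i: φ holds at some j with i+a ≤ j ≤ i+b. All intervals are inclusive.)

Evaluate at each i in [0,7]:
  i=0: ✓ (witness j=0)
  i=1: ✓ (witness j=1)
  i=2: ✓ (witness j=2)
  i=3: ✓ (witness j=4)
  i=4: ✓ (witness j=4)
  i=5: ✓ (witness j=5)
  i=6: ✗ (none in [6,7])
  i=7: ✓ (witness j=8)

0, 1, 2, 3, 4, 5, 7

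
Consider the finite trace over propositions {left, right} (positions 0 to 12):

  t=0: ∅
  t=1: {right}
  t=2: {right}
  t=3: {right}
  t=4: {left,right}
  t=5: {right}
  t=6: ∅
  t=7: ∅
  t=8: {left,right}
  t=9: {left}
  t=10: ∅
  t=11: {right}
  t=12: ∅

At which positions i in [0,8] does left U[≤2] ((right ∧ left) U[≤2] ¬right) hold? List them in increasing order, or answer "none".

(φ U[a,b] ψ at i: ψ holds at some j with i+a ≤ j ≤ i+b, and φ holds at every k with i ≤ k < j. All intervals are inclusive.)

0, 6, 7, 8

Evaluate at each i in [0,8]:
  i=0: ✓ (rhs at j=0)
  i=1: ✗ (no rhs in [1,3])
  i=2: ✗ (no rhs in [2,4])
  i=3: ✗ (no rhs in [3,5])
  i=4: ✗ (lhs fails at k=5 before rhs at j=6)
  i=5: ✗ (lhs fails at k=5 before rhs at j=6)
  i=6: ✓ (rhs at j=6)
  i=7: ✓ (rhs at j=7)
  i=8: ✓ (rhs at j=8)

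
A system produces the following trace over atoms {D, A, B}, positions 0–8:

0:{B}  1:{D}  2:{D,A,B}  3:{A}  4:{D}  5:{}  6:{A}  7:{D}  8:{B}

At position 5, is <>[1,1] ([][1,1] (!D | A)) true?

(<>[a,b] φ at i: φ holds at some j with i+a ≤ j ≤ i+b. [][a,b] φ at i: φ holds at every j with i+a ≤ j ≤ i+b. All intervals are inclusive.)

Check [][1,1] (!D | A) at each j in [6,6]:
  j=6: fails at 7
No position in the window satisfies it → formula fails.

False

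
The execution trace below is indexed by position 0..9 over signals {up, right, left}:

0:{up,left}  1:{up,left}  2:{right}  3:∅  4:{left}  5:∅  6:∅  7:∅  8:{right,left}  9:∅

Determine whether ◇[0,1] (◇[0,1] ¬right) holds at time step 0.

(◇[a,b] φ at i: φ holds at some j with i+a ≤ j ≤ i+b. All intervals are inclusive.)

True

Check ◇[0,1] ¬right at each j in [0,1]:
  j=0: holds (witness at 0)
  j=1: holds (witness at 1)
Found at j=0 → formula holds.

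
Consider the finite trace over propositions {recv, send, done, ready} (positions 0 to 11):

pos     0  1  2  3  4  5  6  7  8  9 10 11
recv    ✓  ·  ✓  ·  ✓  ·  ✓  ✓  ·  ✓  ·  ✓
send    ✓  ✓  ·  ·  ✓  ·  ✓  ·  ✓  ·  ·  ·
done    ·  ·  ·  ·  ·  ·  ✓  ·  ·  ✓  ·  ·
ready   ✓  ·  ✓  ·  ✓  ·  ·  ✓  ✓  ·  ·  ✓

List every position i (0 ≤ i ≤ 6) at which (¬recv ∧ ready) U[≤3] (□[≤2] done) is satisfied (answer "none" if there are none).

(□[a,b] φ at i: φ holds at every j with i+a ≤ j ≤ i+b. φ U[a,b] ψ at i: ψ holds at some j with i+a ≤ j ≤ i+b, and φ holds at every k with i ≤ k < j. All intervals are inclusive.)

Evaluate at each i in [0,6]:
  i=0: ✗ (no rhs in [0,3])
  i=1: ✗ (no rhs in [1,4])
  i=2: ✗ (no rhs in [2,5])
  i=3: ✗ (no rhs in [3,6])
  i=4: ✗ (no rhs in [4,7])
  i=5: ✗ (no rhs in [5,8])
  i=6: ✗ (no rhs in [6,9])

none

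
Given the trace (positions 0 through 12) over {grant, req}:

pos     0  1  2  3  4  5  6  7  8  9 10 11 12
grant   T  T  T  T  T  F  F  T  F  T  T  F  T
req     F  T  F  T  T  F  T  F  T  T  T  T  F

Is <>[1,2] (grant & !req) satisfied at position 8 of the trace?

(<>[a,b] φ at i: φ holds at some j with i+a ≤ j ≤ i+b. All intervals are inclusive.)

No

Check (grant & !req) at each j in [9,10]:
  j=9: false
  j=10: false
No position in the window satisfies it → formula fails.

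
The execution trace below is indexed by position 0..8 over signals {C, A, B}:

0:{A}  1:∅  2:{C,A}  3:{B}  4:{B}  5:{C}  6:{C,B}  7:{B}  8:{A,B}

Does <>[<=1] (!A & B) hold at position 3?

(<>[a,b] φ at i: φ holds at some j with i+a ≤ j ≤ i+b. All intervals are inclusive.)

Check (!A & B) at each j in [3,4]:
  j=3: true
  j=4: true
Found at j=3 → formula holds.

Holds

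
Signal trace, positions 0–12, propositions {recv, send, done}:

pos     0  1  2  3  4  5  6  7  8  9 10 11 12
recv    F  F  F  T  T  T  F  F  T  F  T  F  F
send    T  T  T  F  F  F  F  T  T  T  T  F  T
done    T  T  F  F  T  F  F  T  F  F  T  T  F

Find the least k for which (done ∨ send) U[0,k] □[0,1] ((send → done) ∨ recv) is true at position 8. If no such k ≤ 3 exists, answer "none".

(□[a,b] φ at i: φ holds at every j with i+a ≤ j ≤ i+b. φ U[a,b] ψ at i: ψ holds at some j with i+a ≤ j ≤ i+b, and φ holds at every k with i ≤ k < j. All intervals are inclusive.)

Need earliest j ≥ 8 with □[0,1] ((send → done) ∨ recv), and (done ∨ send) at every k in [8,j-1].
  j=8: rhs fails.
  j=9: rhs fails.
  j=10: rhs holds; lhs holds on [8,9]. k = 2.

2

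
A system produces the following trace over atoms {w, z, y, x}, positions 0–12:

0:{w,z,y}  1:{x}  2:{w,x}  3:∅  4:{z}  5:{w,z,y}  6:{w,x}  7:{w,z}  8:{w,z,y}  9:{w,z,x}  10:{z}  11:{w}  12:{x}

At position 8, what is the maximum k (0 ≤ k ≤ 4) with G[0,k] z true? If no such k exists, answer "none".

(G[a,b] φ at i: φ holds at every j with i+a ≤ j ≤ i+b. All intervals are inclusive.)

z must hold from j=8 onward; find where it first fails.
  j=8: holds
  j=9: holds
  j=10: holds
  j=11: fails
Holds on [8,10], so largest k = 2.

2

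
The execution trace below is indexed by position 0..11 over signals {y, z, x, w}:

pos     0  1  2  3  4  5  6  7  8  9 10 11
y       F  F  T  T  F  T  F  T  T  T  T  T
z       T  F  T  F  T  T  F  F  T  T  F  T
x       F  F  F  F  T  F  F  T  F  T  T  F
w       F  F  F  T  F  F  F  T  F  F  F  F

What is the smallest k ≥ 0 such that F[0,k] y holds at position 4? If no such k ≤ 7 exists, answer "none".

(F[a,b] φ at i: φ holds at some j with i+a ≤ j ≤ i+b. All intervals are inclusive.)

1

Scan j = 4,5,… for y:
  j=4: fails
  j=5: holds
First hit at j=5, so smallest k = 5-4 = 1.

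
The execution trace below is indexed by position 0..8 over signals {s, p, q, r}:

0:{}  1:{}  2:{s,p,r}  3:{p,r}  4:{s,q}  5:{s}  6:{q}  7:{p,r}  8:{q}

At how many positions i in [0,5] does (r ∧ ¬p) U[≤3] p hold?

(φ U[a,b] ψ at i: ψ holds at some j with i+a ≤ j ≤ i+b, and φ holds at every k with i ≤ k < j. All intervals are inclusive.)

Evaluate at each i in [0,5]:
  i=0: ✗ (lhs fails at k=0 before rhs at j=2)
  i=1: ✗ (lhs fails at k=1 before rhs at j=2)
  i=2: ✓ (rhs at j=2)
  i=3: ✓ (rhs at j=3)
  i=4: ✗ (lhs fails at k=4 before rhs at j=7)
  i=5: ✗ (lhs fails at k=5 before rhs at j=7)
Positions where it holds: {2, 3} → 2.

2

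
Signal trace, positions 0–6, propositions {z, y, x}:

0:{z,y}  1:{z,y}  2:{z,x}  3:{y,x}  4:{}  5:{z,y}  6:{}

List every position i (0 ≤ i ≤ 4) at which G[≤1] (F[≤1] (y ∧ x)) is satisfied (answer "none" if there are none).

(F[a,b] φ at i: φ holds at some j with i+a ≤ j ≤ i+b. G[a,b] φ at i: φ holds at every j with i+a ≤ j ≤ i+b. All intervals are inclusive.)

Evaluate at each i in [0,4]:
  i=0: ✗ (fails at j=0)
  i=1: ✗ (fails at j=1)
  i=2: ✓ (all of [2,3])
  i=3: ✗ (fails at j=4)
  i=4: ✗ (fails at j=4)

2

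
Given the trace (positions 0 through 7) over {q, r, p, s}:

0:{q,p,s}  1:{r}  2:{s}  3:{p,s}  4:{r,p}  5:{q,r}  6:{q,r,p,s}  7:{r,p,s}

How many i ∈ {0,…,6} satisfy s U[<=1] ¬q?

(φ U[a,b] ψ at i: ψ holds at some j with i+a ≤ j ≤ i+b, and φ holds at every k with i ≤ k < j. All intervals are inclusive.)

6

Evaluate at each i in [0,6]:
  i=0: ✓ (rhs at j=1; lhs holds on [0,0])
  i=1: ✓ (rhs at j=1)
  i=2: ✓ (rhs at j=2)
  i=3: ✓ (rhs at j=3)
  i=4: ✓ (rhs at j=4)
  i=5: ✗ (no rhs in [5,6])
  i=6: ✓ (rhs at j=7; lhs holds on [6,6])
Positions where it holds: {0, 1, 2, 3, 4, 6} → 6.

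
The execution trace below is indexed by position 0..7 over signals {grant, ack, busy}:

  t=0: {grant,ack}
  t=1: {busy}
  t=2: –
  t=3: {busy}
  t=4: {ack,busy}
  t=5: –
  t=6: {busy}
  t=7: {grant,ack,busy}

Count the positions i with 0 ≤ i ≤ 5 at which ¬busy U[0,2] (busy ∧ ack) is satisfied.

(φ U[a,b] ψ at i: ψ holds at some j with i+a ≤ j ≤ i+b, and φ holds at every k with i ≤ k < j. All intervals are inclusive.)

1

Evaluate at each i in [0,5]:
  i=0: ✗ (no rhs in [0,2])
  i=1: ✗ (no rhs in [1,3])
  i=2: ✗ (lhs fails at k=3 before rhs at j=4)
  i=3: ✗ (lhs fails at k=3 before rhs at j=4)
  i=4: ✓ (rhs at j=4)
  i=5: ✗ (lhs fails at k=6 before rhs at j=7)
Positions where it holds: {4} → 1.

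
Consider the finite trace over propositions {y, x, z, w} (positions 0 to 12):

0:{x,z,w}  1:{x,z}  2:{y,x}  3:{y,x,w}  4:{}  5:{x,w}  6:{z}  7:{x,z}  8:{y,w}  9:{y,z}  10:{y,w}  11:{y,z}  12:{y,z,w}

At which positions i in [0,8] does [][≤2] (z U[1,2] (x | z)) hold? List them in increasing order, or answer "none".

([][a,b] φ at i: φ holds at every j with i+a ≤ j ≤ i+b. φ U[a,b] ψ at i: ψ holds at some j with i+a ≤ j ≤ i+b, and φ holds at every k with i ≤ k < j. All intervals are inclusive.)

none

Evaluate at each i in [0,8]:
  i=0: ✗ (fails at j=2)
  i=1: ✗ (fails at j=2)
  i=2: ✗ (fails at j=2)
  i=3: ✗ (fails at j=3)
  i=4: ✗ (fails at j=4)
  i=5: ✗ (fails at j=5)
  i=6: ✗ (fails at j=7)
  i=7: ✗ (fails at j=7)
  i=8: ✗ (fails at j=8)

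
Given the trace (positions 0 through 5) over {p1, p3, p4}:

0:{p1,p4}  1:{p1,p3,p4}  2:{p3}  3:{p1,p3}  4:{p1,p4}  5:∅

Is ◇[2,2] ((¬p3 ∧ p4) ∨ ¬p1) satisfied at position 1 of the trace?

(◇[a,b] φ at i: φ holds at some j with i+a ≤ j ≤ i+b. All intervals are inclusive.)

Check ((¬p3 ∧ p4) ∨ ¬p1) at each j in [3,3]:
  j=3: false
No position in the window satisfies it → formula fails.

False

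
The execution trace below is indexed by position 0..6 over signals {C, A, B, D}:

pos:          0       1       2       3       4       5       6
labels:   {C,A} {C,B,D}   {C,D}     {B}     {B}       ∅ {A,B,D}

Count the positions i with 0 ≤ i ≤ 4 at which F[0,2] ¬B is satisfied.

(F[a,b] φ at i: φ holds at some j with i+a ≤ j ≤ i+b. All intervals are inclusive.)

Evaluate at each i in [0,4]:
  i=0: ✓ (witness j=0)
  i=1: ✓ (witness j=2)
  i=2: ✓ (witness j=2)
  i=3: ✓ (witness j=5)
  i=4: ✓ (witness j=5)
Positions where it holds: {0, 1, 2, 3, 4} → 5.

5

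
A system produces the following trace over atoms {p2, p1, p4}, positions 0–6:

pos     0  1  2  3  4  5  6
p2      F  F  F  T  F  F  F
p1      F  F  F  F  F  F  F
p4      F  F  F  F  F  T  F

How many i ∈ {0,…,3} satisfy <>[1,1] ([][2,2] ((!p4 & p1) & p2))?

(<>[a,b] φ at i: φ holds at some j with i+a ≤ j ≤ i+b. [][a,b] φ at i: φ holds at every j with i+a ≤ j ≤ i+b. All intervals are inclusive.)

Evaluate at each i in [0,3]:
  i=0: ✗ (none in [1,1])
  i=1: ✗ (none in [2,2])
  i=2: ✗ (none in [3,3])
  i=3: ✗ (none in [4,4])
Positions where it holds: {} → 0.

0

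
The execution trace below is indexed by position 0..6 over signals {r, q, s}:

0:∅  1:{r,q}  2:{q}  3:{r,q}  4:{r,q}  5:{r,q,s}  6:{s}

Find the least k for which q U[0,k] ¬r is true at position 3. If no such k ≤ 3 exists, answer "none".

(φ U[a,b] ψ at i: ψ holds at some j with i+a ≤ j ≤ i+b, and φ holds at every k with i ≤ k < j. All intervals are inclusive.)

Need earliest j ≥ 3 with ¬r, and q at every k in [3,j-1].
  j=3: rhs fails.
  j=4: rhs fails.
  j=5: rhs fails.
  j=6: rhs holds; lhs holds on [3,5]. k = 3.

3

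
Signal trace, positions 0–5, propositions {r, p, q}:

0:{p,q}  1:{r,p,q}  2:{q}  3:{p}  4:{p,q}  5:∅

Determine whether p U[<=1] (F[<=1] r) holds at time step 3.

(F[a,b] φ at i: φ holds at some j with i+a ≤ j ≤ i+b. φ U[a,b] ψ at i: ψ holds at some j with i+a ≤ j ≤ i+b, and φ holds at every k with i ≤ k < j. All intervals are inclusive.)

Need some j in [3,4] with F[<=1] r, and p at every k in [3,j-1].
  j=3: F[<=1] r — fails (none in [3,4]).
  j=4: F[<=1] r — fails (none in [4,5]).
No j in the window works → until fails.

False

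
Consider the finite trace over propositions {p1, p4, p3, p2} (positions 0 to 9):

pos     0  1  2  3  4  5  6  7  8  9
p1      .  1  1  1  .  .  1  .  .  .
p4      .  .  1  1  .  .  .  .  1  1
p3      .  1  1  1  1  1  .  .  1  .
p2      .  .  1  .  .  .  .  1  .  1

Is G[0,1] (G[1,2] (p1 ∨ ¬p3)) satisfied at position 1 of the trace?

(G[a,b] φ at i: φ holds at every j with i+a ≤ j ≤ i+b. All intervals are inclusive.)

False

Check G[1,2] (p1 ∨ ¬p3) at every j in [1,2]:
  j=1: holds on [2,3]
  j=2: fails at 4
Fails at j=2 → formula fails.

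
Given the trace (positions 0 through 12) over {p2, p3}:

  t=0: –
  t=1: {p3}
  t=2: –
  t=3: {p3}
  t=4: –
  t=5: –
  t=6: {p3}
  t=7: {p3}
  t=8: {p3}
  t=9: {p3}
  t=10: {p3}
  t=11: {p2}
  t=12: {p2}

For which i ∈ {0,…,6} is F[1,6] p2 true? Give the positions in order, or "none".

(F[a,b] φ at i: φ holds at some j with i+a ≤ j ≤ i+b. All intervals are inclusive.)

Evaluate at each i in [0,6]:
  i=0: ✗ (none in [1,6])
  i=1: ✗ (none in [2,7])
  i=2: ✗ (none in [3,8])
  i=3: ✗ (none in [4,9])
  i=4: ✗ (none in [5,10])
  i=5: ✓ (witness j=11)
  i=6: ✓ (witness j=11)

5, 6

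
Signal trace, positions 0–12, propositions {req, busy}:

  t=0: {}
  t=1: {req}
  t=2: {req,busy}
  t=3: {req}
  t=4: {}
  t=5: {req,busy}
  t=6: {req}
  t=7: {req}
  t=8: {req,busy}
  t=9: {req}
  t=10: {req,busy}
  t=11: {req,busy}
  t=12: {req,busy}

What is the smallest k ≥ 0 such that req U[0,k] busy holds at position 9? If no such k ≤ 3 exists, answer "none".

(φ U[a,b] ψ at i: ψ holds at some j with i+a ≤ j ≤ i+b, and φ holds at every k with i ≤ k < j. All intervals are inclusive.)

Need earliest j ≥ 9 with busy, and req at every k in [9,j-1].
  j=9: rhs fails.
  j=10: rhs holds; lhs holds on [9,9]. k = 1.

1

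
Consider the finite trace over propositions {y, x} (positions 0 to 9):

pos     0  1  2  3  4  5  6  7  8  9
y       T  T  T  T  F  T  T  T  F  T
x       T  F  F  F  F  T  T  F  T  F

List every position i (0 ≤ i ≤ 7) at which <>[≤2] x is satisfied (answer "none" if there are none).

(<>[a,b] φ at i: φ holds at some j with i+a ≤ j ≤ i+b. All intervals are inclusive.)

Evaluate at each i in [0,7]:
  i=0: ✓ (witness j=0)
  i=1: ✗ (none in [1,3])
  i=2: ✗ (none in [2,4])
  i=3: ✓ (witness j=5)
  i=4: ✓ (witness j=5)
  i=5: ✓ (witness j=5)
  i=6: ✓ (witness j=6)
  i=7: ✓ (witness j=8)

0, 3, 4, 5, 6, 7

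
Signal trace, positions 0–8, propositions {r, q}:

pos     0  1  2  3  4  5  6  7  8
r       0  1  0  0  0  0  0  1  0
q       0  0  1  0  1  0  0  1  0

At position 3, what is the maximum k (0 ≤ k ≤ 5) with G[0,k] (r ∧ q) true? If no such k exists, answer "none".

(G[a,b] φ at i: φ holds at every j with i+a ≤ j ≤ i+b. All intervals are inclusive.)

(r ∧ q) must hold from j=3 onward; find where it first fails.
  j=3: fails → no k works.

none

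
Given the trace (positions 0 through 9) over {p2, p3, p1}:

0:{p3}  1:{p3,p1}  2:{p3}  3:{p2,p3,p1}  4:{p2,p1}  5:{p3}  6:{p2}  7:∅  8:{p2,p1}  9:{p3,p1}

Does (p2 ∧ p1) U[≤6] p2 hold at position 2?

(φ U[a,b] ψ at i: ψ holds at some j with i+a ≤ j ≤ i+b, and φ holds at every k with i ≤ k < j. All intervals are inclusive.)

Need some j in [2,8] with p2, and (p2 ∧ p1) at every k in [2,j-1].
  j=2: p2 false.
  j=3: p2 holds, but (p2 ∧ p1) fails at k=2 → not this j.
  j=4: p2 holds, but (p2 ∧ p1) fails at k=2 → not this j.
  j=5: p2 false.
  j=6: p2 holds, but (p2 ∧ p1) fails at k=2 → not this j.
  j=7: p2 false.
  j=8: p2 holds, but (p2 ∧ p1) fails at k=2 → not this j.
No j in the window works → until fails.

No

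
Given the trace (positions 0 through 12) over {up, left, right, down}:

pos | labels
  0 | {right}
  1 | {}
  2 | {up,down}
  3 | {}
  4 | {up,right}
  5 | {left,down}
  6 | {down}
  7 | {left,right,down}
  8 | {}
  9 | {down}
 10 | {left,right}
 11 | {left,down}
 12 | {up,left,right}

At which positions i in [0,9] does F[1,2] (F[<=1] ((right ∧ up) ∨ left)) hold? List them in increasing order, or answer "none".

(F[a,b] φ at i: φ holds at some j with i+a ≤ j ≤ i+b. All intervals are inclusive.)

Evaluate at each i in [0,9]:
  i=0: ✗ (none in [1,2])
  i=1: ✓ (witness j=3)
  i=2: ✓ (witness j=3)
  i=3: ✓ (witness j=4)
  i=4: ✓ (witness j=5)
  i=5: ✓ (witness j=6)
  i=6: ✓ (witness j=7)
  i=7: ✓ (witness j=9)
  i=8: ✓ (witness j=9)
  i=9: ✓ (witness j=10)

1, 2, 3, 4, 5, 6, 7, 8, 9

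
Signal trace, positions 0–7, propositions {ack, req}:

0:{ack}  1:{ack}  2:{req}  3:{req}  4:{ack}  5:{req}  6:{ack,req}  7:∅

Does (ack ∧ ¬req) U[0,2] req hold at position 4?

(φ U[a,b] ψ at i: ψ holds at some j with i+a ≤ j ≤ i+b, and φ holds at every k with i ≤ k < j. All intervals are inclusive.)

Need some j in [4,6] with req, and (ack ∧ ¬req) at every k in [4,j-1].
  j=4: req false.
  j=5: req holds; (ack ∧ ¬req) holds at every k in [4,4] → satisfied.

True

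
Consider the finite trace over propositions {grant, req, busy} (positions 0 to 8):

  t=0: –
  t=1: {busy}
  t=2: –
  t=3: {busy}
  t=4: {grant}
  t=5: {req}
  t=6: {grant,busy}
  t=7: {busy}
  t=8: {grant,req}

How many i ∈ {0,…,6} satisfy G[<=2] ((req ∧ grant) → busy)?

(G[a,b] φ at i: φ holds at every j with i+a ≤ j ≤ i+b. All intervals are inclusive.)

Evaluate at each i in [0,6]:
  i=0: ✓ (all of [0,2])
  i=1: ✓ (all of [1,3])
  i=2: ✓ (all of [2,4])
  i=3: ✓ (all of [3,5])
  i=4: ✓ (all of [4,6])
  i=5: ✓ (all of [5,7])
  i=6: ✗ (fails at j=8)
Positions where it holds: {0, 1, 2, 3, 4, 5} → 6.

6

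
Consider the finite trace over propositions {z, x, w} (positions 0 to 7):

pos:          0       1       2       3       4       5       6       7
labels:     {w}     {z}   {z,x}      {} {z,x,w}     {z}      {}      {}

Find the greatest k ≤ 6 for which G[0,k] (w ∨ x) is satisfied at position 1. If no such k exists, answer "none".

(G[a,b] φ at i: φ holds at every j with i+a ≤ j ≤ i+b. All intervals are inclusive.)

none

(w ∨ x) must hold from j=1 onward; find where it first fails.
  j=1: fails → no k works.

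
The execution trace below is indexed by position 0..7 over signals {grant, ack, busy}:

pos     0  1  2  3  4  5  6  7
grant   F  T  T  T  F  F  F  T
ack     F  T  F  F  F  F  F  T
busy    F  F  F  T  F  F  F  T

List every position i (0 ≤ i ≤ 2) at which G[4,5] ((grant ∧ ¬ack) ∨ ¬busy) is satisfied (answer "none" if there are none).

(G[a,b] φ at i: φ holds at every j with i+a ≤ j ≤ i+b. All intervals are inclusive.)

0, 1

Evaluate at each i in [0,2]:
  i=0: ✓ (all of [4,5])
  i=1: ✓ (all of [5,6])
  i=2: ✗ (fails at j=7)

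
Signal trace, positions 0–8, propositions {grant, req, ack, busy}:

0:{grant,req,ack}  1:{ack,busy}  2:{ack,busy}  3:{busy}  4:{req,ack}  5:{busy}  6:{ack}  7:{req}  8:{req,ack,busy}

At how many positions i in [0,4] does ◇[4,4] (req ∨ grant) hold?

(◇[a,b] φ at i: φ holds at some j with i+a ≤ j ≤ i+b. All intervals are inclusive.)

Evaluate at each i in [0,4]:
  i=0: ✓ (witness j=4)
  i=1: ✗ (none in [5,5])
  i=2: ✗ (none in [6,6])
  i=3: ✓ (witness j=7)
  i=4: ✓ (witness j=8)
Positions where it holds: {0, 3, 4} → 3.

3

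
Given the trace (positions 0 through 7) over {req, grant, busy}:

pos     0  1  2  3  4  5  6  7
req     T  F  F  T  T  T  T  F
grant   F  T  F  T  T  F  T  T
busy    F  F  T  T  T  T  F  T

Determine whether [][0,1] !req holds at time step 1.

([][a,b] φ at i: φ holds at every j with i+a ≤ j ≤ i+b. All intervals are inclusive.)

Check !req at every j in [1,2]:
  j=1: true
  j=2: true
All positions satisfy it → formula holds.

Holds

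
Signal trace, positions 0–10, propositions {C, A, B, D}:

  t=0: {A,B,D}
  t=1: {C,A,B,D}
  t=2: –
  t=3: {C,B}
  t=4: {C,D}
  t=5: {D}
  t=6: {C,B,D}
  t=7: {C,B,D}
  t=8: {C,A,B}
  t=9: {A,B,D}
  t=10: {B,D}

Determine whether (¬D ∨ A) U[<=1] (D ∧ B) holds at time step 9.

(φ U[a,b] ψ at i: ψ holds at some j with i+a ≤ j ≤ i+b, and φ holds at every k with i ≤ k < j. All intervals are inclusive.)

Need some j in [9,10] with (D ∧ B), and (¬D ∨ A) at every k in [9,j-1].
  j=9: (D ∧ B) holds; no prefix to check → satisfied.

True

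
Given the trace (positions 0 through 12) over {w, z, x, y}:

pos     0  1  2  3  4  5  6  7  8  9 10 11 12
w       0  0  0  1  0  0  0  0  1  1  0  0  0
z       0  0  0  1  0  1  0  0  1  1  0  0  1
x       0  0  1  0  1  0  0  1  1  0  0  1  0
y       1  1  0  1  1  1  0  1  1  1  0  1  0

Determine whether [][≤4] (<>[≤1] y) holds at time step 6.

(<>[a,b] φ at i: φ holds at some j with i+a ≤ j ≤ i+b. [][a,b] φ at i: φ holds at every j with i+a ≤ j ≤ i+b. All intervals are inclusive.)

Check <>[≤1] y at every j in [6,10]:
  j=6: holds (witness at 7)
  j=7: holds (witness at 7)
  j=8: holds (witness at 8)
  j=9: holds (witness at 9)
  j=10: holds (witness at 11)
All positions satisfy it → formula holds.

Yes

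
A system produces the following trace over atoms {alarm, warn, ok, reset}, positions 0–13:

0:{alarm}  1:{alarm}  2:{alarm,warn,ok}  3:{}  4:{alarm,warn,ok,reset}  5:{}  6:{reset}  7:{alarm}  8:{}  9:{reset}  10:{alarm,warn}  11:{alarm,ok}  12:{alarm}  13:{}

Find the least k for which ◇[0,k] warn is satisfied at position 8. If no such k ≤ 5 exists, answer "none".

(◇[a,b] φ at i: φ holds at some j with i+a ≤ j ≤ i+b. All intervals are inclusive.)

2

Scan j = 8,9,… for warn:
  j=8: fails
  j=9: fails
  j=10: holds
First hit at j=10, so smallest k = 10-8 = 2.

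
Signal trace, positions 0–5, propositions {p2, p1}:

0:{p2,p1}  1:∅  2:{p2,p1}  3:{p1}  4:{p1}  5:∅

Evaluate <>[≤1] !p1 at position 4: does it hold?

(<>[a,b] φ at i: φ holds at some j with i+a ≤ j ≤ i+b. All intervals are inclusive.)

True

Check !p1 at each j in [4,5]:
  j=4: false
  j=5: true
Found at j=5 → formula holds.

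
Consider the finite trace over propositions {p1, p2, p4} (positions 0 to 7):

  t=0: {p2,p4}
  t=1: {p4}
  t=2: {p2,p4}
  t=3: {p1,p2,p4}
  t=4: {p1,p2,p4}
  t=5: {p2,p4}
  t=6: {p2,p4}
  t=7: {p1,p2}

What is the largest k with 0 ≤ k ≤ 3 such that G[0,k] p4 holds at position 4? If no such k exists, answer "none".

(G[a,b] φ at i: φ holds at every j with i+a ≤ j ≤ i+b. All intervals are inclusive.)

2

p4 must hold from j=4 onward; find where it first fails.
  j=4: holds
  j=5: holds
  j=6: holds
  j=7: fails
Holds on [4,6], so largest k = 2.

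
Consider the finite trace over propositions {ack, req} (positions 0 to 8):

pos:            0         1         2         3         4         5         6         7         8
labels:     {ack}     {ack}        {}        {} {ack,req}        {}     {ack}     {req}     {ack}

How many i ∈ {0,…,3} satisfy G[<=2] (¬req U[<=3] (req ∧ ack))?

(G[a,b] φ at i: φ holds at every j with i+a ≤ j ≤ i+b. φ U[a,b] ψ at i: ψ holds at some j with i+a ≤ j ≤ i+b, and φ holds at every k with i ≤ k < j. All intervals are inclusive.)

Evaluate at each i in [0,3]:
  i=0: ✗ (fails at j=0)
  i=1: ✓ (all of [1,3])
  i=2: ✓ (all of [2,4])
  i=3: ✗ (fails at j=5)
Positions where it holds: {1, 2} → 2.

2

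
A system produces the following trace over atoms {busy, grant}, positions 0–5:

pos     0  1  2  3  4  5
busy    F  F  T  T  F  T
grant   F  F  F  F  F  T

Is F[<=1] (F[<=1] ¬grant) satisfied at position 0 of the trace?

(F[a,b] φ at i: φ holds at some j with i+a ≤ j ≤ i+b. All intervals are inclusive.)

Check F[<=1] ¬grant at each j in [0,1]:
  j=0: holds (witness at 0)
  j=1: holds (witness at 1)
Found at j=0 → formula holds.

True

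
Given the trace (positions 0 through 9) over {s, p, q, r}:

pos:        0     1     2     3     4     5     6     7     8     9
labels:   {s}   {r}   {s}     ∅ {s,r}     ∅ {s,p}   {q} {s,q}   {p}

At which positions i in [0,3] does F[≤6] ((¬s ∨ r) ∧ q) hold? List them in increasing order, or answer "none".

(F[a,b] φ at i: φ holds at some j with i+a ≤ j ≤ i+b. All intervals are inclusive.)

1, 2, 3

Evaluate at each i in [0,3]:
  i=0: ✗ (none in [0,6])
  i=1: ✓ (witness j=7)
  i=2: ✓ (witness j=7)
  i=3: ✓ (witness j=7)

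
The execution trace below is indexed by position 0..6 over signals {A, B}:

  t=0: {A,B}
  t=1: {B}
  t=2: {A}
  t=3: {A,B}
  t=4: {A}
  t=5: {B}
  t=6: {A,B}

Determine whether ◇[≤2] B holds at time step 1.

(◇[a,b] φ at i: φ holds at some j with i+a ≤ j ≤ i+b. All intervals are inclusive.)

Check B at each j in [1,3]:
  j=1: true
  j=2: false
  j=3: true
Found at j=1 → formula holds.

Yes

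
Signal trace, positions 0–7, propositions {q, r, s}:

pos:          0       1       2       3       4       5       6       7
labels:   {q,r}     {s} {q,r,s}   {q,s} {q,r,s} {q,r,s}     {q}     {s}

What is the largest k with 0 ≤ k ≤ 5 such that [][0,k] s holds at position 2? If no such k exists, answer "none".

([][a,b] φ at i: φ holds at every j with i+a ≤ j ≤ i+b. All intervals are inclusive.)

3

s must hold from j=2 onward; find where it first fails.
  j=2: holds
  j=3: holds
  j=4: holds
  j=5: holds
  j=6: fails
Holds on [2,5], so largest k = 3.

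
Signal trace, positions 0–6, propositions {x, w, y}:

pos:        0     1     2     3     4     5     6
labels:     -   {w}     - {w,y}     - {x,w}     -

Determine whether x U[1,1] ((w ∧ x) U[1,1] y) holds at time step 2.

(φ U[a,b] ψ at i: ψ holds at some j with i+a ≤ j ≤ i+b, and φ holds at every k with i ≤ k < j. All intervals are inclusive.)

No

Need some j in [3,3] with ((w ∧ x) U[1,1] y), and x at every k in [2,j-1].
  j=3: ((w ∧ x) U[1,1] y) — fails.
No j in the window works → until fails.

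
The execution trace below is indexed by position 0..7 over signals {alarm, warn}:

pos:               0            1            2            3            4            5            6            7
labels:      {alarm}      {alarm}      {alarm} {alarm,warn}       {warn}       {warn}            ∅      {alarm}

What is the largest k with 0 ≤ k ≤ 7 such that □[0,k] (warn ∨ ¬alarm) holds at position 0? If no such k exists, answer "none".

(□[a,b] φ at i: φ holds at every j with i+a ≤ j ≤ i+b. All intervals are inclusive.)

(warn ∨ ¬alarm) must hold from j=0 onward; find where it first fails.
  j=0: fails → no k works.

none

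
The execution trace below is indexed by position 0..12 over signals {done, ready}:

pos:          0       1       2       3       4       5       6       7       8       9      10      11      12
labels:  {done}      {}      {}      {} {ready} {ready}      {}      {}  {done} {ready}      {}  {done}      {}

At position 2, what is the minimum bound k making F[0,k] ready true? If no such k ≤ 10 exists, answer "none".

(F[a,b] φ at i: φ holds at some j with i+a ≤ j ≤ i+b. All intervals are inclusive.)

2

Scan j = 2,3,… for ready:
  j=2: fails
  j=3: fails
  j=4: holds
First hit at j=4, so smallest k = 4-2 = 2.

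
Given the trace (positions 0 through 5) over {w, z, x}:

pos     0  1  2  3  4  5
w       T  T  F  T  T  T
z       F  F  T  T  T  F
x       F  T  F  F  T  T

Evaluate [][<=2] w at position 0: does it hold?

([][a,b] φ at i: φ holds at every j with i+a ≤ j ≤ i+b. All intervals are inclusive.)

Does not hold

Check w at every j in [0,2]:
  j=0: true
  j=1: true
  j=2: false
Fails at j=2 → formula fails.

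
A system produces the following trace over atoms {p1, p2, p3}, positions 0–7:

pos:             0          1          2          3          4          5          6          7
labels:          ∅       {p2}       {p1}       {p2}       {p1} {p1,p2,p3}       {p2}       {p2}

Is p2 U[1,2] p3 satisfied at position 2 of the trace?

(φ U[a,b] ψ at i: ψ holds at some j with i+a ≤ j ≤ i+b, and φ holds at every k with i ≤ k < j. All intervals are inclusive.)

Need some j in [3,4] with p3, and p2 at every k in [2,j-1].
  j=3: p3 false.
  j=4: p3 false.
No j in the window works → until fails.

No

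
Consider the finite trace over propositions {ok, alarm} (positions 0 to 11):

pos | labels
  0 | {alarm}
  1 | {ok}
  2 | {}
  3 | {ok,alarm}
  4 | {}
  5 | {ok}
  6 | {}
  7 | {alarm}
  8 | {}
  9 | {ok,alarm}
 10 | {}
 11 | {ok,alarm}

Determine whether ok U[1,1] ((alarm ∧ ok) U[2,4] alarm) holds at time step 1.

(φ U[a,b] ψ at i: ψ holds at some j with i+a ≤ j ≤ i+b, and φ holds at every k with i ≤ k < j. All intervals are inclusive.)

Need some j in [2,2] with ((alarm ∧ ok) U[2,4] alarm), and ok at every k in [1,j-1].
  j=2: ((alarm ∧ ok) U[2,4] alarm) — fails.
No j in the window works → until fails.

Does not hold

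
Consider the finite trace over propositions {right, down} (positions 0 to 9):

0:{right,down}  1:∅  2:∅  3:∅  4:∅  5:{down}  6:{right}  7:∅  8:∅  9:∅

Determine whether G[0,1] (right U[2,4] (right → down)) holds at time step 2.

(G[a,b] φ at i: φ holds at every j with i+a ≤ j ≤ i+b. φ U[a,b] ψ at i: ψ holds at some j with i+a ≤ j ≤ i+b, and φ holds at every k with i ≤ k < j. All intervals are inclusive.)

No

Check (right U[2,4] (right → down)) at every j in [2,3]:
  j=2: fails
  j=3: fails
Fails at j=2 → formula fails.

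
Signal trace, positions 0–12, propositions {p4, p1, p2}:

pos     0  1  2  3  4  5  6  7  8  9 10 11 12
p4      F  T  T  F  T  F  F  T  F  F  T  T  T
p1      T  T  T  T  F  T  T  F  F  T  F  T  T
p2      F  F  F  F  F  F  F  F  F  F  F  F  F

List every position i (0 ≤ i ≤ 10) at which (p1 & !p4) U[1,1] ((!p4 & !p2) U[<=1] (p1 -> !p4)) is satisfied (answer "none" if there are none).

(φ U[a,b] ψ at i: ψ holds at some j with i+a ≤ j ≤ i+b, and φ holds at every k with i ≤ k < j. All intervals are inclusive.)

3, 5, 6, 9

Evaluate at each i in [0,10]:
  i=0: ✗ (no rhs in [1,1])
  i=1: ✗ (no rhs in [2,2])
  i=2: ✗ (lhs fails at k=2 before rhs at j=3)
  i=3: ✓ (rhs at j=4; lhs holds on [3,3])
  i=4: ✗ (lhs fails at k=4 before rhs at j=5)
  i=5: ✓ (rhs at j=6; lhs holds on [5,5])
  i=6: ✓ (rhs at j=7; lhs holds on [6,6])
  i=7: ✗ (lhs fails at k=7 before rhs at j=8)
  i=8: ✗ (lhs fails at k=8 before rhs at j=9)
  i=9: ✓ (rhs at j=10; lhs holds on [9,9])
  i=10: ✗ (no rhs in [11,11])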